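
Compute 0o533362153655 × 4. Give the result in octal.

Multiply each base-8 digit by 4, carrying:
  5×4 = 20 → write 4 carry 2
  5×4+2 = 22 → write 6 carry 2
  6×4+2 = 26 → write 2 carry 3
  3×4+3 = 15 → write 7 carry 1
  5×4+1 = 21 → write 5 carry 2
  1×4+2 = 6 → write 6
  2×4 = 8 → write 0 carry 1
  6×4+1 = 25 → write 1 carry 3
  3×4+3 = 15 → write 7 carry 1
  3×4+1 = 13 → write 5 carry 1
  3×4+1 = 13 → write 5 carry 1
  5×4+1 = 21 → write 5 carry 2
  remaining carry: 2

0o2555710657264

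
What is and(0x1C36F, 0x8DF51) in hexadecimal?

0x0C341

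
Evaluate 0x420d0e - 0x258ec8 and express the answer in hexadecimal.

0x1c7e46

Subtract column by column in base 16:
  e-8 → 6
  0-c → 4 (borrow)
  d-e-1 → e (borrow)
  0-8-1 → 7 (borrow)
  2-5-1 → c (borrow)
  4-2-1 → 1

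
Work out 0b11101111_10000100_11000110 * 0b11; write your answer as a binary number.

Multiply each base-2 digit by 3, carrying:
  0×3 = 0 → write 0
  1×3 = 3 → write 1 carry 1
  1×3+1 = 4 → write 0 carry 2
  0×3+2 = 2 → write 0 carry 1
  0×3+1 = 1 → write 1
  0×3 = 0 → write 0
  1×3 = 3 → write 1 carry 1
  1×3+1 = 4 → write 0 carry 2
  0×3+2 = 2 → write 0 carry 1
  0×3+1 = 1 → write 1
  1×3 = 3 → write 1 carry 1
  0×3+1 = 1 → write 1
  0×3 = 0 → write 0
  0×3 = 0 → write 0
  0×3 = 0 → write 0
  1×3 = 3 → write 1 carry 1
  1×3+1 = 4 → write 0 carry 2
  1×3+2 = 5 → write 1 carry 2
  1×3+2 = 5 → write 1 carry 2
  1×3+2 = 5 → write 1 carry 2
  0×3+2 = 2 → write 0 carry 1
  1×3+1 = 4 → write 0 carry 2
  1×3+2 = 5 → write 1 carry 2
  1×3+2 = 5 → write 1 carry 2
  remaining carry: 10

0b10110011101000111001010010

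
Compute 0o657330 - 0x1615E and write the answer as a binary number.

0b11111110101111010

0o657330 = 0b110101111011011000 in binary.
0x1615E = 0b10110000101011110 in binary.
Subtract column by column in base 2:
  0-0 → 0
  0-1 → 1 (borrow)
  0-1-1 → 0 (borrow)
  1-1-1 → 1 (borrow)
  1-1-1 → 1 (borrow)
  0-0-1 → 1 (borrow)
  1-1-1 → 1 (borrow)
  1-0-1 → 0
  0-1 → 1 (borrow)
  1-0-1 → 0
  1-0 → 1
  1-0 → 1
  1-0 → 1
  0-1 → 1 (borrow)
  1-1-1 → 1 (borrow)
  0-0-1 → 1 (borrow)
  1-1-1 → 1 (borrow)
  1-0-1 → 0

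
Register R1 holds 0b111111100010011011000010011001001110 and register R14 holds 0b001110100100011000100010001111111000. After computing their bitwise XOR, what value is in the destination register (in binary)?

0b110001000110000011100000010110110110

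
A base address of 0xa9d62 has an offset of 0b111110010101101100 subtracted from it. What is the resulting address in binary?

0xa9d62 = 0b10101001110101100010 in binary.
Subtract column by column in base 2:
  0-0 → 0
  1-0 → 1
  0-1 → 1 (borrow)
  0-1-1 → 0 (borrow)
  0-0-1 → 1 (borrow)
  1-1-1 → 1 (borrow)
  1-1-1 → 1 (borrow)
  0-0-1 → 1 (borrow)
  1-1-1 → 1 (borrow)
  0-0-1 → 1 (borrow)
  1-1-1 → 1 (borrow)
  1-0-1 → 0
  1-0 → 1
  0-1 → 1 (borrow)
  0-1-1 → 0 (borrow)
  1-1-1 → 1 (borrow)
  0-1-1 → 0 (borrow)
  1-1-1 → 1 (borrow)
  0-0-1 → 1 (borrow)
  1-0-1 → 0

0b1101011011111110110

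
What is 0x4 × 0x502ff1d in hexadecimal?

0x140bfc74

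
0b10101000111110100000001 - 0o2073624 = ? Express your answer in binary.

0o2073624 = 0b10000111011110010100 in binary.
Subtract column by column in base 2:
  1-0 → 1
  0-0 → 0
  0-1 → 1 (borrow)
  0-0-1 → 1 (borrow)
  0-1-1 → 0 (borrow)
  0-0-1 → 1 (borrow)
  0-0-1 → 1 (borrow)
  0-1-1 → 0 (borrow)
  1-1-1 → 1 (borrow)
  0-1-1 → 0 (borrow)
  1-1-1 → 1 (borrow)
  1-0-1 → 0
  1-1 → 0
  1-1 → 0
  1-1 → 0
  0-0 → 0
  0-0 → 0
  0-0 → 0
  1-0 → 1
  0-1 → 1 (borrow)
  1-0-1 → 0
  0-0 → 0
  1-0 → 1

0b10011000000010101101101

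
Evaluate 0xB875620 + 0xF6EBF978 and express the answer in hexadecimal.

0x102734F98

Add column by column in base 16, right to left:
  0+8 = 8
  2+7 = 9
  6+9 = F
  5+F = 4 carry 1
  7+B+1 = 3 carry 1
  8+E+1 = 7 carry 1
  B+6+1 = 2 carry 1
  0+F+1 = 0 carry 1
  final carry 1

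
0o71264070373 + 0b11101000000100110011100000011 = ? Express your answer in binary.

0b111100111110100101101011111111110

0o71264070373 = 0b111001010110100000111000011111011 in binary.
Add column by column in base 2, right to left:
  1+1 = 0 carry 1
  1+1+1 = 1 carry 1
  0+0+1 = 1
  1+0 = 1
  1+0 = 1
  1+0 = 1
  1+0 = 1
  1+0 = 1
  0+1 = 1
  0+1 = 1
  0+1 = 1
  0+0 = 0
  1+0 = 1
  1+1 = 0 carry 1
  1+1+1 = 1 carry 1
  0+0+1 = 1
  0+0 = 0
  0+1 = 1
  0+0 = 0
  0+0 = 0
  1+0 = 1
  0+0 = 0
  1+0 = 1
  1+0 = 1
  0+1 = 1
  1+0 = 1
  0+1 = 1
  1+1 = 0 carry 1
  0+1+1 = 0 carry 1
  0+0+1 = 1
  1+0 = 1
  1+0 = 1
  1+0 = 1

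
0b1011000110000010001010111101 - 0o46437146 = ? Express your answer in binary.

0o46437146 = 0b100110100011111001100110 in binary.
Subtract column by column in base 2:
  1-0 → 1
  0-1 → 1 (borrow)
  1-1-1 → 1 (borrow)
  1-0-1 → 0
  1-0 → 1
  1-1 → 0
  0-1 → 1 (borrow)
  1-0-1 → 0
  0-0 → 0
  1-1 → 0
  0-1 → 1 (borrow)
  0-1-1 → 0 (borrow)
  0-1-1 → 0 (borrow)
  1-1-1 → 1 (borrow)
  0-0-1 → 1 (borrow)
  0-0-1 → 1 (borrow)
  0-0-1 → 1 (borrow)
  0-1-1 → 0 (borrow)
  0-0-1 → 1 (borrow)
  1-1-1 → 1 (borrow)
  1-1-1 → 1 (borrow)
  0-0-1 → 1 (borrow)
  0-0-1 → 1 (borrow)
  0-1-1 → 0 (borrow)
  1-0-1 → 0
  1-0 → 1
  0-0 → 0
  1-0 → 1

0b1010011111011110010001010111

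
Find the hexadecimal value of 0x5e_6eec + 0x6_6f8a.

Add column by column in base 16, right to left:
  c+a = 6 carry 1
  e+8+1 = 7 carry 1
  e+f+1 = e carry 1
  6+6+1 = d
  e+6 = 4 carry 1
  5+0+1 = 6

0x64de76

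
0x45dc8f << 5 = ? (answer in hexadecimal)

0x8bb91e0

5 bits is not a whole number of base-16 digits; in binary: 10001011101110010001111 << 5 = 1000101110111001000111100000.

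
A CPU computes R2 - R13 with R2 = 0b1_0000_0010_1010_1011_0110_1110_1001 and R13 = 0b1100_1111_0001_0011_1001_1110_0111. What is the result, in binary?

0b11001110010111110100000010

Subtract column by column in base 2:
  1-1 → 0
  0-1 → 1 (borrow)
  0-1-1 → 0 (borrow)
  1-0-1 → 0
  0-0 → 0
  1-1 → 0
  1-1 → 0
  1-1 → 0
  0-1 → 1 (borrow)
  1-0-1 → 0
  1-0 → 1
  0-1 → 1 (borrow)
  1-1-1 → 1 (borrow)
  1-1-1 → 1 (borrow)
  0-0-1 → 1 (borrow)
  1-0-1 → 0
  0-1 → 1 (borrow)
  1-0-1 → 0
  0-0 → 0
  1-0 → 1
  0-1 → 1 (borrow)
  1-1-1 → 1 (borrow)
  0-1-1 → 0 (borrow)
  0-1-1 → 0 (borrow)
  0-0-1 → 1 (borrow)
  0-0-1 → 1 (borrow)
  0-1-1 → 0 (borrow)
  0-1-1 → 0 (borrow)
  1-0-1 → 0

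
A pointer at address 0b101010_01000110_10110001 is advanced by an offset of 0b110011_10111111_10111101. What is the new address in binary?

Add column by column in base 2, right to left:
  1+1 = 0 carry 1
  0+0+1 = 1
  0+1 = 1
  0+1 = 1
  1+1 = 0 carry 1
  1+1+1 = 1 carry 1
  0+0+1 = 1
  1+1 = 0 carry 1
  0+1+1 = 0 carry 1
  1+1+1 = 1 carry 1
  1+1+1 = 1 carry 1
  0+1+1 = 0 carry 1
  0+1+1 = 0 carry 1
  0+1+1 = 0 carry 1
  1+0+1 = 0 carry 1
  0+1+1 = 0 carry 1
  0+1+1 = 0 carry 1
  1+1+1 = 1 carry 1
  0+0+1 = 1
  1+0 = 1
  0+1 = 1
  1+1 = 0 carry 1
  final carry 1

0b10111100000011001101110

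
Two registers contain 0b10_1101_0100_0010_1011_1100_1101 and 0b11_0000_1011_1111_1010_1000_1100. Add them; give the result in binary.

Add column by column in base 2, right to left:
  1+0 = 1
  0+0 = 0
  1+1 = 0 carry 1
  1+1+1 = 1 carry 1
  0+0+1 = 1
  0+0 = 0
  1+0 = 1
  1+1 = 0 carry 1
  1+0+1 = 0 carry 1
  1+1+1 = 1 carry 1
  0+0+1 = 1
  1+1 = 0 carry 1
  0+1+1 = 0 carry 1
  1+1+1 = 1 carry 1
  0+1+1 = 0 carry 1
  0+1+1 = 0 carry 1
  0+1+1 = 0 carry 1
  0+1+1 = 0 carry 1
  1+0+1 = 0 carry 1
  0+1+1 = 0 carry 1
  1+0+1 = 0 carry 1
  0+0+1 = 1
  1+0 = 1
  1+0 = 1
  0+1 = 1
  1+1 = 0 carry 1
  final carry 1

0b101111000000010011001011001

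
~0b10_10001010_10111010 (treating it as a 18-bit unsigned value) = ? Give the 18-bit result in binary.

0b010111010101000101

Invert each bit: 101000101010111010 → 010111010101000101.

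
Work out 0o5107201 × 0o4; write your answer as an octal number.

Multiply each base-8 digit by 4, carrying:
  1×4 = 4 → write 4
  0×4 = 0 → write 0
  2×4 = 8 → write 0 carry 1
  7×4+1 = 29 → write 5 carry 3
  0×4+3 = 3 → write 3
  1×4 = 4 → write 4
  5×4 = 20 → write 4 carry 2
  remaining carry: 2

0o24435004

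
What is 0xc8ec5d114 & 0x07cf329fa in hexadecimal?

0x00cc10110

AND each hex digit independently (no carries):
  c&0=0, 8&7=0, e&c=c, c&f=c, 5&3=1, d&2=0, 1&9=1, 1&f=1, 4&a=0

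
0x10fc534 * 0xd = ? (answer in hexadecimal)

Multiply each base-16 digit by 13, carrying:
  4×13 = 52 → write 4 carry 3
  3×13+3 = 42 → write a carry 2
  5×13+2 = 67 → write 3 carry 4
  c×13+4 = 160 → write 0 carry 10
  f×13+10 = 205 → write d carry 12
  0×13+12 = 12 → write c
  1×13 = 13 → write d

0xdcd03a4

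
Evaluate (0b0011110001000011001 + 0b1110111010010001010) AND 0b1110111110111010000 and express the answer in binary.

0b10101010010000000

Add column by column in base 2, right to left:
  1+0 = 1
  0+1 = 1
  0+0 = 0
  1+1 = 0 carry 1
  1+0+1 = 0 carry 1
  0+0+1 = 1
  0+0 = 0
  0+1 = 1
  0+0 = 0
  1+0 = 1
  0+1 = 1
  0+0 = 0
  0+1 = 1
  1+1 = 0 carry 1
  1+1+1 = 1 carry 1
  1+0+1 = 0 carry 1
  1+1+1 = 1 carry 1
  0+1+1 = 0 carry 1
  0+1+1 = 0 carry 1
  final carry 1
Sum = 0b10010101011010100011; now AND with 0b1110111110111010000:
  10010101011010100011
& 01110111110111010000
= 00010101010010000000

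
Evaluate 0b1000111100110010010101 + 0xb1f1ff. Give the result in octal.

0b1000111100110010010101 = 0o10746225 in octal.
0xb1f1ff = 0o54370777 in octal.
Add column by column in base 8, right to left:
  5+7 = 4 carry 1
  2+7+1 = 2 carry 1
  2+7+1 = 2 carry 1
  6+0+1 = 7
  4+7 = 3 carry 1
  7+3+1 = 3 carry 1
  0+4+1 = 5
  1+5 = 6

0o65337224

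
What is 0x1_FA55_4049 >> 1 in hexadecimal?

0xFD2AA024

1 bits is not a whole number of base-16 digits; in binary: 111111010010101010100000001001001 >> 1 = 11111101001010101010000000100100.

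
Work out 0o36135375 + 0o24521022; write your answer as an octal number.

0o62656417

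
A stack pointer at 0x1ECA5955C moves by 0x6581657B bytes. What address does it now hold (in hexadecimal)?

0x25226FAD7

Add column by column in base 16, right to left:
  C+B = 7 carry 1
  5+7+1 = D
  5+5 = A
  9+6 = F
  5+1 = 6
  A+8 = 2 carry 1
  C+5+1 = 2 carry 1
  E+6+1 = 5 carry 1
  1+0+1 = 2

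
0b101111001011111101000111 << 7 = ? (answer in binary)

0b1011110010111111010001110000000

Left shift by 7: append 7 zero bits.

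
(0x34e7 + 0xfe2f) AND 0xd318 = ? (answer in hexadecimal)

0x1310

Add column by column in base 16, right to left:
  7+f = 6 carry 1
  e+2+1 = 1 carry 1
  4+e+1 = 3 carry 1
  3+f+1 = 3 carry 1
  final carry 1
Sum = 0x13316; now AND with 0xd318:
  1&0=0, 3&d=1, 3&3=3, 1&1=1, 6&8=0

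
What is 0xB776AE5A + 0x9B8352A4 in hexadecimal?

Add column by column in base 16, right to left:
  A+4 = E
  5+A = F
  E+2 = 0 carry 1
  A+5+1 = 0 carry 1
  6+3+1 = A
  7+8 = F
  7+B = 2 carry 1
  B+9+1 = 5 carry 1
  final carry 1

0x152FA00FE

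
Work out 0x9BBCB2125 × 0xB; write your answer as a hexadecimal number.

Multiply each base-16 digit by 11, carrying:
  5×11 = 55 → write 7 carry 3
  2×11+3 = 25 → write 9 carry 1
  1×11+1 = 12 → write C
  2×11 = 22 → write 6 carry 1
  B×11+1 = 122 → write A carry 7
  C×11+7 = 139 → write B carry 8
  B×11+8 = 129 → write 1 carry 8
  B×11+8 = 129 → write 1 carry 8
  9×11+8 = 107 → write B carry 6
  remaining carry: 6

0x6B11BA6C97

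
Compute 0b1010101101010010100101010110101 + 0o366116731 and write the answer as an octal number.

0o13140364216

0b1010101101010010100101010110101 = 0o12552245265 in octal.
Add column by column in base 8, right to left:
  5+1 = 6
  6+3 = 1 carry 1
  2+7+1 = 2 carry 1
  5+6+1 = 4 carry 1
  4+1+1 = 6
  2+1 = 3
  2+6 = 0 carry 1
  5+6+1 = 4 carry 1
  5+3+1 = 1 carry 1
  2+0+1 = 3
  1+0 = 1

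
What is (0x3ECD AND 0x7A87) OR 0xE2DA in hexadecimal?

0x3ECD AND 0x7A87 = 0x3A85.
Then OR with 0xE2DA.

0xFADF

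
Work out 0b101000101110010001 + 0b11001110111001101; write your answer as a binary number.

0b1000010100101011110

Add column by column in base 2, right to left:
  1+1 = 0 carry 1
  0+0+1 = 1
  0+1 = 1
  0+1 = 1
  1+0 = 1
  0+0 = 0
  0+1 = 1
  1+1 = 0 carry 1
  1+1+1 = 1 carry 1
  1+0+1 = 0 carry 1
  0+1+1 = 0 carry 1
  1+1+1 = 1 carry 1
  0+1+1 = 0 carry 1
  0+0+1 = 1
  0+0 = 0
  1+1 = 0 carry 1
  0+1+1 = 0 carry 1
  1+0+1 = 0 carry 1
  final carry 1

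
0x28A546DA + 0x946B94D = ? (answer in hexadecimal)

Add column by column in base 16, right to left:
  A+D = 7 carry 1
  D+4+1 = 2 carry 1
  6+9+1 = 0 carry 1
  4+B+1 = 0 carry 1
  5+6+1 = C
  A+4 = E
  8+9 = 1 carry 1
  2+0+1 = 3

0x31EC0027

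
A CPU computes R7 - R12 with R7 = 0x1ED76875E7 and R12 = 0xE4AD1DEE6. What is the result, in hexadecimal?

0x108C969701

Subtract column by column in base 16:
  7-6 → 1
  E-E → 0
  5-E → 7 (borrow)
  7-D-1 → 9 (borrow)
  8-1-1 → 6
  6-D → 9 (borrow)
  7-A-1 → C (borrow)
  D-4-1 → 8
  E-E → 0
  1-0 → 1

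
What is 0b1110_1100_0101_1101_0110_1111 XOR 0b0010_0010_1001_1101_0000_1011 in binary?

XOR bit by bit (1 where the bits differ):
  111011000101110101101111
^ 001000101001110100001011
= 110011101100000001100100

0b110011101100000001100100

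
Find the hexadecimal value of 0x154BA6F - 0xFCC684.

0x57F3EB

Subtract column by column in base 16:
  F-4 → B
  6-8 → E (borrow)
  A-6-1 → 3
  B-C → F (borrow)
  4-C-1 → 7 (borrow)
  5-F-1 → 5 (borrow)
  1-0-1 → 0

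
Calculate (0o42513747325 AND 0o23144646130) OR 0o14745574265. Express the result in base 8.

0o42513747325 AND 0o23144646130 = 0o02100646120.
Then OR with 0o14745574265.

0o16745776365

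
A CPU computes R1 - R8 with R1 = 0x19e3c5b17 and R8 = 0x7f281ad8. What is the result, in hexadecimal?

Subtract column by column in base 16:
  7-8 → f (borrow)
  1-d-1 → 3 (borrow)
  b-a-1 → 0
  5-1 → 4
  c-8 → 4
  3-2 → 1
  e-f → f (borrow)
  9-7-1 → 1
  1-0 → 1

0x11f14403f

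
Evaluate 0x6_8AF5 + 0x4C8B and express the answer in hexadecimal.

0x6D780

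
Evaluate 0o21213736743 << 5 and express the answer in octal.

5 bits is not a whole number of base-8 digits; in binary: 10001010001011111011110111100011 << 5 = 1000101000101111101111011110001100000.

0o1050575736140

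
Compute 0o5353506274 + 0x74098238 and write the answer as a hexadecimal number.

0x9fb80ef4

0o5353506274 = 0x2bae8cbc in hexadecimal.
Add column by column in base 16, right to left:
  c+8 = 4 carry 1
  b+3+1 = f
  c+2 = e
  8+8 = 0 carry 1
  e+9+1 = 8 carry 1
  a+0+1 = b
  b+4 = f
  2+7 = 9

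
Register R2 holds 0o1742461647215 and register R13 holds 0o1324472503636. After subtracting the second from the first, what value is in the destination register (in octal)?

Subtract column by column in base 8:
  5-6 → 7 (borrow)
  1-3-1 → 5 (borrow)
  2-6-1 → 3 (borrow)
  7-3-1 → 3
  4-0 → 4
  6-5 → 1
  1-2 → 7 (borrow)
  6-7-1 → 6 (borrow)
  4-4-1 → 7 (borrow)
  2-4-1 → 5 (borrow)
  4-2-1 → 1
  7-3 → 4
  1-1 → 0

0o415767143357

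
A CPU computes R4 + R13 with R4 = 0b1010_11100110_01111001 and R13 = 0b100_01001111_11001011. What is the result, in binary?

0b11110011011001000100

Add column by column in base 2, right to left:
  1+1 = 0 carry 1
  0+1+1 = 0 carry 1
  0+0+1 = 1
  1+1 = 0 carry 1
  1+0+1 = 0 carry 1
  1+0+1 = 0 carry 1
  1+1+1 = 1 carry 1
  0+1+1 = 0 carry 1
  0+1+1 = 0 carry 1
  1+1+1 = 1 carry 1
  1+1+1 = 1 carry 1
  0+1+1 = 0 carry 1
  0+0+1 = 1
  1+0 = 1
  1+1 = 0 carry 1
  1+0+1 = 0 carry 1
  0+0+1 = 1
  1+0 = 1
  0+1 = 1
  1+0 = 1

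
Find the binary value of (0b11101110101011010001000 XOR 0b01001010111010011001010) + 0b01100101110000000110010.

First 0b11101110101011010001000 XOR 0b01001010111010011001010 = 0b10100100010001001000010.
Add column by column in base 2, right to left:
  0+0 = 0
  1+1 = 0 carry 1
  0+0+1 = 1
  0+0 = 0
  0+1 = 1
  0+1 = 1
  1+0 = 1
  0+0 = 0
  0+0 = 0
  1+0 = 1
  0+0 = 0
  0+0 = 0
  0+0 = 0
  1+1 = 0 carry 1
  0+1+1 = 0 carry 1
  0+1+1 = 0 carry 1
  0+0+1 = 1
  1+1 = 0 carry 1
  0+0+1 = 1
  0+0 = 0
  1+1 = 0 carry 1
  0+1+1 = 0 carry 1
  1+0+1 = 0 carry 1
  final carry 1

0b100001010000001001110100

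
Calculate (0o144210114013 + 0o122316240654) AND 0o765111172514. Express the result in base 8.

Add column by column in base 8, right to left:
  3+4 = 7
  1+5 = 6
  0+6 = 6
  4+0 = 4
  1+4 = 5
  1+2 = 3
  0+6 = 6
  1+1 = 2
  2+3 = 5
  4+2 = 6
  4+2 = 6
  1+1 = 2
Sum = 0o266526354667; now AND with 0o765111172514:
  2&7=2, 6&6=6, 6&5=4, 5&1=1, 2&1=0, 6&1=0, 3&1=1, 5&7=5, 4&2=0, 6&5=4, 6&1=0, 7&4=4

0o264100150404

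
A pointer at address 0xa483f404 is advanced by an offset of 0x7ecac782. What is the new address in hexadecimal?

Add column by column in base 16, right to left:
  4+2 = 6
  0+8 = 8
  4+7 = b
  f+c = b carry 1
  3+a+1 = e
  8+c = 4 carry 1
  4+e+1 = 3 carry 1
  a+7+1 = 2 carry 1
  final carry 1

0x1234ebb86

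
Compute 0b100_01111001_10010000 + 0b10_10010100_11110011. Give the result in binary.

Add column by column in base 2, right to left:
  0+1 = 1
  0+1 = 1
  0+0 = 0
  0+0 = 0
  1+1 = 0 carry 1
  0+1+1 = 0 carry 1
  0+1+1 = 0 carry 1
  1+1+1 = 1 carry 1
  1+0+1 = 0 carry 1
  0+0+1 = 1
  0+1 = 1
  1+0 = 1
  1+1 = 0 carry 1
  1+0+1 = 0 carry 1
  1+0+1 = 0 carry 1
  0+1+1 = 0 carry 1
  0+0+1 = 1
  0+1 = 1
  1+0 = 1

0b1110000111010000011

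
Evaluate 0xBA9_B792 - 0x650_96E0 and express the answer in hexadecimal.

0x55920B2

Subtract column by column in base 16:
  2-0 → 2
  9-E → B (borrow)
  7-6-1 → 0
  B-9 → 2
  9-0 → 9
  A-5 → 5
  B-6 → 5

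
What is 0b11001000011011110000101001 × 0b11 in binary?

0b1001011001010011010001111011

Multiply each base-2 digit by 3, carrying:
  1×3 = 3 → write 1 carry 1
  0×3+1 = 1 → write 1
  0×3 = 0 → write 0
  1×3 = 3 → write 1 carry 1
  0×3+1 = 1 → write 1
  1×3 = 3 → write 1 carry 1
  0×3+1 = 1 → write 1
  0×3 = 0 → write 0
  0×3 = 0 → write 0
  0×3 = 0 → write 0
  1×3 = 3 → write 1 carry 1
  1×3+1 = 4 → write 0 carry 2
  1×3+2 = 5 → write 1 carry 2
  1×3+2 = 5 → write 1 carry 2
  0×3+2 = 2 → write 0 carry 1
  1×3+1 = 4 → write 0 carry 2
  1×3+2 = 5 → write 1 carry 2
  0×3+2 = 2 → write 0 carry 1
  0×3+1 = 1 → write 1
  0×3 = 0 → write 0
  0×3 = 0 → write 0
  1×3 = 3 → write 1 carry 1
  0×3+1 = 1 → write 1
  0×3 = 0 → write 0
  1×3 = 3 → write 1 carry 1
  1×3+1 = 4 → write 0 carry 2
  remaining carry: 10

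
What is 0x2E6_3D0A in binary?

Expand each hex digit to 4 bits: 2=0010 E=1110 6=0110 3=0011 D=1101 0=0000 A=1010.

0b10111001100011110100001010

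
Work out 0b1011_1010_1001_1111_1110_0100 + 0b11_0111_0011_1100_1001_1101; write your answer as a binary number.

Add column by column in base 2, right to left:
  0+1 = 1
  0+0 = 0
  1+1 = 0 carry 1
  0+1+1 = 0 carry 1
  0+1+1 = 0 carry 1
  1+0+1 = 0 carry 1
  1+0+1 = 0 carry 1
  1+1+1 = 1 carry 1
  1+0+1 = 0 carry 1
  1+0+1 = 0 carry 1
  1+1+1 = 1 carry 1
  1+1+1 = 1 carry 1
  1+1+1 = 1 carry 1
  0+1+1 = 0 carry 1
  0+0+1 = 1
  1+0 = 1
  0+1 = 1
  1+1 = 0 carry 1
  0+1+1 = 0 carry 1
  1+0+1 = 0 carry 1
  1+1+1 = 1 carry 1
  1+1+1 = 1 carry 1
  0+0+1 = 1
  1+0 = 1

0b111100011101110010000001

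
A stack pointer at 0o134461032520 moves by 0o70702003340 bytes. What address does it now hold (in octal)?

Add column by column in base 8, right to left:
  0+0 = 0
  2+4 = 6
  5+3 = 0 carry 1
  2+3+1 = 6
  3+0 = 3
  0+0 = 0
  1+2 = 3
  6+0 = 6
  4+7 = 3 carry 1
  4+0+1 = 5
  3+7 = 2 carry 1
  1+0+1 = 2

0o225363036060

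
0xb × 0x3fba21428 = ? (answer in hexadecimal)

0x2bcff6ddb8

Multiply each base-16 digit by 11, carrying:
  8×11 = 88 → write 8 carry 5
  2×11+5 = 27 → write b carry 1
  4×11+1 = 45 → write d carry 2
  1×11+2 = 13 → write d
  2×11 = 22 → write 6 carry 1
  a×11+1 = 111 → write f carry 6
  b×11+6 = 127 → write f carry 7
  f×11+7 = 172 → write c carry 10
  3×11+10 = 43 → write b carry 2
  remaining carry: 2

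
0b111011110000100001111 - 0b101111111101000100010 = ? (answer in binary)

0b1011110011011101101

Subtract column by column in base 2:
  1-0 → 1
  1-1 → 0
  1-0 → 1
  1-0 → 1
  0-0 → 0
  0-1 → 1 (borrow)
  0-0-1 → 1 (borrow)
  0-0-1 → 1 (borrow)
  1-0-1 → 0
  0-1 → 1 (borrow)
  0-0-1 → 1 (borrow)
  0-1-1 → 0 (borrow)
  0-1-1 → 0 (borrow)
  1-1-1 → 1 (borrow)
  1-1-1 → 1 (borrow)
  1-1-1 → 1 (borrow)
  1-1-1 → 1 (borrow)
  0-1-1 → 0 (borrow)
  1-1-1 → 1 (borrow)
  1-0-1 → 0
  1-1 → 0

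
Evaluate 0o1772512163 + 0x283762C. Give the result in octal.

0o2233405237

0x283762C = 0o240673054 in octal.
Add column by column in base 8, right to left:
  3+4 = 7
  6+5 = 3 carry 1
  1+0+1 = 2
  2+3 = 5
  1+7 = 0 carry 1
  5+6+1 = 4 carry 1
  2+0+1 = 3
  7+4 = 3 carry 1
  7+2+1 = 2 carry 1
  1+0+1 = 2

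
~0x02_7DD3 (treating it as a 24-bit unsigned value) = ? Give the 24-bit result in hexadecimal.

0xFD822C

Each hex digit d becomes F−d:
  0→F, 2→D, 7→8, D→2, D→2, 3→C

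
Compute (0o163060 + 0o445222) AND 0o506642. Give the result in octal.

0o400202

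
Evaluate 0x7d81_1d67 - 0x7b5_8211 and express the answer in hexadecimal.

Subtract column by column in base 16:
  7-1 → 6
  6-1 → 5
  d-2 → b
  1-8 → 9 (borrow)
  1-5-1 → b (borrow)
  8-b-1 → c (borrow)
  d-7-1 → 5
  7-0 → 7

0x75cb9b56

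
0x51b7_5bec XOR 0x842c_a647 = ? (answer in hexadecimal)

XOR each hex digit independently (no carries):
  5^8=d, 1^4=5, b^2=9, 7^c=b, 5^a=f, b^6=d, e^4=a, c^7=b

0xd59bfdab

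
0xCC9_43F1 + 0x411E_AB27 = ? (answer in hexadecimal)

Add column by column in base 16, right to left:
  1+7 = 8
  F+2 = 1 carry 1
  3+B+1 = F
  4+A = E
  9+E = 7 carry 1
  C+1+1 = E
  C+1 = D
  0+4 = 4

0x4DE7EF18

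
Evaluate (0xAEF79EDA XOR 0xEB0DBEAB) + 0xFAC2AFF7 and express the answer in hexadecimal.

First 0xAEF79EDA XOR 0xEB0DBEAB = 0x45FA2071.
Add column by column in base 16, right to left:
  1+7 = 8
  7+F = 6 carry 1
  0+F+1 = 0 carry 1
  2+A+1 = D
  A+2 = C
  F+C = B carry 1
  5+A+1 = 0 carry 1
  4+F+1 = 4 carry 1
  final carry 1

0x140BCD068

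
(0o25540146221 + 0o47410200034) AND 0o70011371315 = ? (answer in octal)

Add column by column in base 8, right to left:
  1+4 = 5
  2+3 = 5
  2+0 = 2
  6+0 = 6
  4+0 = 4
  1+2 = 3
  0+0 = 0
  4+1 = 5
  5+4 = 1 carry 1
  5+7+1 = 5 carry 1
  2+4+1 = 7
Sum = 0o75150346255; now AND with 0o70011371315:
  7&7=7, 5&0=0, 1&0=0, 5&1=1, 0&1=0, 3&3=3, 4&7=4, 6&1=0, 2&3=2, 5&1=1, 5&5=5

0o70010340215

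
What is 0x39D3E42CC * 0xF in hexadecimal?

0x3636A5E9F4

Multiply each base-16 digit by 15, carrying:
  C×15 = 180 → write 4 carry 11
  C×15+11 = 191 → write F carry 11
  2×15+11 = 41 → write 9 carry 2
  4×15+2 = 62 → write E carry 3
  E×15+3 = 213 → write 5 carry 13
  3×15+13 = 58 → write A carry 3
  D×15+3 = 198 → write 6 carry 12
  9×15+12 = 147 → write 3 carry 9
  3×15+9 = 54 → write 6 carry 3
  remaining carry: 3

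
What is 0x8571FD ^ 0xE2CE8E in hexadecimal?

0x67BF73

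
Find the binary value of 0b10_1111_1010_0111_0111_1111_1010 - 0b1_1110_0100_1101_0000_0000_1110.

Subtract column by column in base 2:
  0-0 → 0
  1-1 → 0
  0-1 → 1 (borrow)
  1-1-1 → 1 (borrow)
  1-0-1 → 0
  1-0 → 1
  1-0 → 1
  1-0 → 1
  1-0 → 1
  1-0 → 1
  1-0 → 1
  0-0 → 0
  1-1 → 0
  1-0 → 1
  1-1 → 0
  0-1 → 1 (borrow)
  0-0-1 → 1 (borrow)
  1-0-1 → 0
  0-1 → 1 (borrow)
  1-0-1 → 0
  1-0 → 1
  1-1 → 0
  1-1 → 0
  1-1 → 0
  0-1 → 1 (borrow)
  1-0-1 → 0

0b1000101011010011111101100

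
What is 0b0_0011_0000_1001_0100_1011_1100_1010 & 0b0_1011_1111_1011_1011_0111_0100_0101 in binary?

AND bit by bit (1 only where both bits are 1):
  00011000010010100101111001010
& 01011111110111011011101000101
= 00011000010010000001101000000

0b00011000010010000001101000000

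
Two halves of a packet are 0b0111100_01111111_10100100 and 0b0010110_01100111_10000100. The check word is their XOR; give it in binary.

XOR bit by bit (1 where the bits differ):
  01111000111111110100100
^ 00101100110011110000100
= 01010100001100000100000

0b01010100001100000100000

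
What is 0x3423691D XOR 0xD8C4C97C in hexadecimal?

XOR each hex digit independently (no carries):
  3^D=E, 4^8=C, 2^C=E, 3^4=7, 6^C=A, 9^9=0, 1^7=6, D^C=1

0xECE7A061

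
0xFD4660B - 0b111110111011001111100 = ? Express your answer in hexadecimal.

0xFB4EF8F

0b111110111011001111100 = 0x1F767C in hexadecimal.
Subtract column by column in base 16:
  B-C → F (borrow)
  0-7-1 → 8 (borrow)
  6-6-1 → F (borrow)
  6-7-1 → E (borrow)
  4-F-1 → 4 (borrow)
  D-1-1 → B
  F-0 → F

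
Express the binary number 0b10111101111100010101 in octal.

0o2757425

Group the bits in threes: 010 111 101 111 100 010 101 → 2757425.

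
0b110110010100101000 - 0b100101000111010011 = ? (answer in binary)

0b10001001101010101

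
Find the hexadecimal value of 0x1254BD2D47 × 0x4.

0x4952F4B51C

Multiply each base-16 digit by 4, carrying:
  7×4 = 28 → write C carry 1
  4×4+1 = 17 → write 1 carry 1
  D×4+1 = 53 → write 5 carry 3
  2×4+3 = 11 → write B
  D×4 = 52 → write 4 carry 3
  B×4+3 = 47 → write F carry 2
  4×4+2 = 18 → write 2 carry 1
  5×4+1 = 21 → write 5 carry 1
  2×4+1 = 9 → write 9
  1×4 = 4 → write 4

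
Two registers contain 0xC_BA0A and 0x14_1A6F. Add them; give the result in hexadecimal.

Add column by column in base 16, right to left:
  A+F = 9 carry 1
  0+6+1 = 7
  A+A = 4 carry 1
  B+1+1 = D
  C+4 = 0 carry 1
  0+1+1 = 2

0x20D479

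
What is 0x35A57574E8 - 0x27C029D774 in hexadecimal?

Subtract column by column in base 16:
  8-4 → 4
  E-7 → 7
  4-7 → D (borrow)
  7-D-1 → 9 (borrow)
  5-9-1 → B (borrow)
  7-2-1 → 4
  5-0 → 5
  A-C → E (borrow)
  5-7-1 → D (borrow)
  3-2-1 → 0

0xDE54B9D74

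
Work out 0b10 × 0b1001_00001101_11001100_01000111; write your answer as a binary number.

0b10010000110111001100010001110

Multiply each base-2 digit by 2, carrying:
  1×2 = 2 → write 0 carry 1
  1×2+1 = 3 → write 1 carry 1
  1×2+1 = 3 → write 1 carry 1
  0×2+1 = 1 → write 1
  0×2 = 0 → write 0
  0×2 = 0 → write 0
  1×2 = 2 → write 0 carry 1
  0×2+1 = 1 → write 1
  0×2 = 0 → write 0
  0×2 = 0 → write 0
  1×2 = 2 → write 0 carry 1
  1×2+1 = 3 → write 1 carry 1
  0×2+1 = 1 → write 1
  0×2 = 0 → write 0
  1×2 = 2 → write 0 carry 1
  1×2+1 = 3 → write 1 carry 1
  1×2+1 = 3 → write 1 carry 1
  0×2+1 = 1 → write 1
  1×2 = 2 → write 0 carry 1
  1×2+1 = 3 → write 1 carry 1
  0×2+1 = 1 → write 1
  0×2 = 0 → write 0
  0×2 = 0 → write 0
  0×2 = 0 → write 0
  1×2 = 2 → write 0 carry 1
  0×2+1 = 1 → write 1
  0×2 = 0 → write 0
  1×2 = 2 → write 0 carry 1
  remaining carry: 1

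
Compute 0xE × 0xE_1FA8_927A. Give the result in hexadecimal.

0xC5BB3802AC

Multiply each base-16 digit by 14, carrying:
  A×14 = 140 → write C carry 8
  7×14+8 = 106 → write A carry 6
  2×14+6 = 34 → write 2 carry 2
  9×14+2 = 128 → write 0 carry 8
  8×14+8 = 120 → write 8 carry 7
  A×14+7 = 147 → write 3 carry 9
  F×14+9 = 219 → write B carry 13
  1×14+13 = 27 → write B carry 1
  E×14+1 = 197 → write 5 carry 12
  remaining carry: C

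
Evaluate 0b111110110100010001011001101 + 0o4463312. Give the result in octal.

0o773104627

0b111110110100010001011001101 = 0o766421315 in octal.
Add column by column in base 8, right to left:
  5+2 = 7
  1+1 = 2
  3+3 = 6
  1+3 = 4
  2+6 = 0 carry 1
  4+4+1 = 1 carry 1
  6+4+1 = 3 carry 1
  6+0+1 = 7
  7+0 = 7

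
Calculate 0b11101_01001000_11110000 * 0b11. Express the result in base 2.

0b10101111101101011010000

Multiply each base-2 digit by 3, carrying:
  0×3 = 0 → write 0
  0×3 = 0 → write 0
  0×3 = 0 → write 0
  0×3 = 0 → write 0
  1×3 = 3 → write 1 carry 1
  1×3+1 = 4 → write 0 carry 2
  1×3+2 = 5 → write 1 carry 2
  1×3+2 = 5 → write 1 carry 2
  0×3+2 = 2 → write 0 carry 1
  0×3+1 = 1 → write 1
  0×3 = 0 → write 0
  1×3 = 3 → write 1 carry 1
  0×3+1 = 1 → write 1
  0×3 = 0 → write 0
  1×3 = 3 → write 1 carry 1
  0×3+1 = 1 → write 1
  1×3 = 3 → write 1 carry 1
  0×3+1 = 1 → write 1
  1×3 = 3 → write 1 carry 1
  1×3+1 = 4 → write 0 carry 2
  1×3+2 = 5 → write 1 carry 2
  remaining carry: 10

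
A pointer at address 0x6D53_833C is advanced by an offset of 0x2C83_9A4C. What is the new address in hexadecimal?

0x99D71D88

Add column by column in base 16, right to left:
  C+C = 8 carry 1
  3+4+1 = 8
  3+A = D
  8+9 = 1 carry 1
  3+3+1 = 7
  5+8 = D
  D+C = 9 carry 1
  6+2+1 = 9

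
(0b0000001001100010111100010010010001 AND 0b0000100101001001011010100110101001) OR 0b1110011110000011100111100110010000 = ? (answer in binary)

0b1110011111000011111111100110010001

0b0000001001100010111100010010010001 AND 0b0000100101001001011010100110101001 = 0b0000000001000000011000000010000001.
Then OR with 0b1110011110000011100111100110010000.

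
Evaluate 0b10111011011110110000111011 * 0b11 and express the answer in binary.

Multiply each base-2 digit by 3, carrying:
  1×3 = 3 → write 1 carry 1
  1×3+1 = 4 → write 0 carry 2
  0×3+2 = 2 → write 0 carry 1
  1×3+1 = 4 → write 0 carry 2
  1×3+2 = 5 → write 1 carry 2
  1×3+2 = 5 → write 1 carry 2
  0×3+2 = 2 → write 0 carry 1
  0×3+1 = 1 → write 1
  0×3 = 0 → write 0
  0×3 = 0 → write 0
  1×3 = 3 → write 1 carry 1
  1×3+1 = 4 → write 0 carry 2
  0×3+2 = 2 → write 0 carry 1
  1×3+1 = 4 → write 0 carry 2
  1×3+2 = 5 → write 1 carry 2
  1×3+2 = 5 → write 1 carry 2
  1×3+2 = 5 → write 1 carry 2
  0×3+2 = 2 → write 0 carry 1
  1×3+1 = 4 → write 0 carry 2
  1×3+2 = 5 → write 1 carry 2
  0×3+2 = 2 → write 0 carry 1
  1×3+1 = 4 → write 0 carry 2
  1×3+2 = 5 → write 1 carry 2
  1×3+2 = 5 → write 1 carry 2
  0×3+2 = 2 → write 0 carry 1
  1×3+1 = 4 → write 0 carry 2
  remaining carry: 10

0b1000110010011100010010110001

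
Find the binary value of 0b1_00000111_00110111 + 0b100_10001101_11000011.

0b1011001010011111010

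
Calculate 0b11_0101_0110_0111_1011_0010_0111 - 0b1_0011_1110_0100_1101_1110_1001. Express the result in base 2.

Subtract column by column in base 2:
  1-1 → 0
  1-0 → 1
  1-0 → 1
  0-1 → 1 (borrow)
  0-0-1 → 1 (borrow)
  1-1-1 → 1 (borrow)
  0-1-1 → 0 (borrow)
  0-1-1 → 0 (borrow)
  1-1-1 → 1 (borrow)
  1-0-1 → 0
  0-1 → 1 (borrow)
  1-1-1 → 1 (borrow)
  1-0-1 → 0
  1-0 → 1
  1-1 → 0
  0-0 → 0
  0-0 → 0
  1-1 → 0
  1-1 → 0
  0-1 → 1 (borrow)
  1-1-1 → 1 (borrow)
  0-1-1 → 0 (borrow)
  1-0-1 → 0
  0-0 → 0
  1-1 → 0
  1-0 → 1

0b10000110000010110100111110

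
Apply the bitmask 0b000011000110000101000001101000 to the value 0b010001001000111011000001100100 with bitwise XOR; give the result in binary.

0b010010001110111110000000001100

XOR bit by bit (1 where the bits differ):
  010001001000111011000001100100
^ 000011000110000101000001101000
= 010010001110111110000000001100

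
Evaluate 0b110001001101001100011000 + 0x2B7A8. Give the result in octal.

0o61705300

0b110001001101001100011000 = 0o61151430 in octal.
0x2B7A8 = 0o533650 in octal.
Add column by column in base 8, right to left:
  0+0 = 0
  3+5 = 0 carry 1
  4+6+1 = 3 carry 1
  1+3+1 = 5
  5+3 = 0 carry 1
  1+5+1 = 7
  1+0 = 1
  6+0 = 6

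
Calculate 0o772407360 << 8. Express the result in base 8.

0o375203570000

8 bits is not a whole number of base-8 digits; in binary: 111111010100000111011110000 << 8 = 11111101010000011101111000000000000.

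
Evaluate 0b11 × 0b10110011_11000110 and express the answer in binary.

Multiply each base-2 digit by 3, carrying:
  0×3 = 0 → write 0
  1×3 = 3 → write 1 carry 1
  1×3+1 = 4 → write 0 carry 2
  0×3+2 = 2 → write 0 carry 1
  0×3+1 = 1 → write 1
  0×3 = 0 → write 0
  1×3 = 3 → write 1 carry 1
  1×3+1 = 4 → write 0 carry 2
  1×3+2 = 5 → write 1 carry 2
  1×3+2 = 5 → write 1 carry 2
  0×3+2 = 2 → write 0 carry 1
  0×3+1 = 1 → write 1
  1×3 = 3 → write 1 carry 1
  1×3+1 = 4 → write 0 carry 2
  0×3+2 = 2 → write 0 carry 1
  1×3+1 = 4 → write 0 carry 2
  remaining carry: 10

0b100001101101010010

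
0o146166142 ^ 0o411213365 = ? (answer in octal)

0o557375227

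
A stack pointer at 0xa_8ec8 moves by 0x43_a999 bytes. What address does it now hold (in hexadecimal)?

0x4e3861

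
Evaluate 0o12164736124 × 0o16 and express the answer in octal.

Multiply each base-8 digit by 14, carrying:
  4×14 = 56 → write 0 carry 7
  2×14+7 = 35 → write 3 carry 4
  1×14+4 = 18 → write 2 carry 2
  6×14+2 = 86 → write 6 carry 10
  3×14+10 = 52 → write 4 carry 6
  7×14+6 = 104 → write 0 carry 13
  4×14+13 = 69 → write 5 carry 8
  6×14+8 = 92 → write 4 carry 11
  1×14+11 = 25 → write 1 carry 3
  2×14+3 = 31 → write 7 carry 3
  1×14+3 = 17 → write 1 carry 2
  remaining carry: 2

0o217145046230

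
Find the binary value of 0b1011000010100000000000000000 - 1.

0b1011000010011111111111111111

The trailing 17 digits are 0, so subtracting 1 borrows through: they become 1 and the next digit up decrements.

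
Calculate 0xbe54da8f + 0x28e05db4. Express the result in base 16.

0xe7353843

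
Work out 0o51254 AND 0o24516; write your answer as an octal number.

0o00014

AND each oct digit independently (no carries):
  5&2=0, 1&4=0, 2&5=0, 5&1=1, 4&6=4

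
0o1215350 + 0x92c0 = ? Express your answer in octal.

0o1326650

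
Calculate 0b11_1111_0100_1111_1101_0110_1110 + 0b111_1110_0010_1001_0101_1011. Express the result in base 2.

0b100011100110010011011001001

Add column by column in base 2, right to left:
  0+1 = 1
  1+1 = 0 carry 1
  1+0+1 = 0 carry 1
  1+1+1 = 1 carry 1
  0+1+1 = 0 carry 1
  1+0+1 = 0 carry 1
  1+1+1 = 1 carry 1
  0+0+1 = 1
  1+1 = 0 carry 1
  0+0+1 = 1
  1+0 = 1
  1+1 = 0 carry 1
  1+0+1 = 0 carry 1
  1+1+1 = 1 carry 1
  1+0+1 = 0 carry 1
  1+0+1 = 0 carry 1
  0+0+1 = 1
  0+1 = 1
  1+1 = 0 carry 1
  0+1+1 = 0 carry 1
  1+1+1 = 1 carry 1
  1+1+1 = 1 carry 1
  1+1+1 = 1 carry 1
  1+0+1 = 0 carry 1
  1+0+1 = 0 carry 1
  1+0+1 = 0 carry 1
  final carry 1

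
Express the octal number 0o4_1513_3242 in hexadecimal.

0x434B6A2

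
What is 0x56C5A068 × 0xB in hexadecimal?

0x3BA7DE478

Multiply each base-16 digit by 11, carrying:
  8×11 = 88 → write 8 carry 5
  6×11+5 = 71 → write 7 carry 4
  0×11+4 = 4 → write 4
  A×11 = 110 → write E carry 6
  5×11+6 = 61 → write D carry 3
  C×11+3 = 135 → write 7 carry 8
  6×11+8 = 74 → write A carry 4
  5×11+4 = 59 → write B carry 3
  remaining carry: 3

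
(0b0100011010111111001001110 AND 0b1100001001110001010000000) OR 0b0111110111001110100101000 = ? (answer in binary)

0b0100011010111111001001110 AND 0b1100001001110001010000000 = 0b0100001000110001000000000.
Then OR with 0b0111110111001110100101000.

0b111111111111111100101000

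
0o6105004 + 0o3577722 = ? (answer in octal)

0o11704726

Add column by column in base 8, right to left:
  4+2 = 6
  0+2 = 2
  0+7 = 7
  5+7 = 4 carry 1
  0+7+1 = 0 carry 1
  1+5+1 = 7
  6+3 = 1 carry 1
  final carry 1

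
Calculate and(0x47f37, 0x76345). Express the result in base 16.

0x46305

AND each hex digit independently (no carries):
  4&7=4, 7&6=6, f&3=3, 3&4=0, 7&5=5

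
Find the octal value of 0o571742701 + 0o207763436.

0o1001726337

Add column by column in base 8, right to left:
  1+6 = 7
  0+3 = 3
  7+4 = 3 carry 1
  2+3+1 = 6
  4+6 = 2 carry 1
  7+7+1 = 7 carry 1
  1+7+1 = 1 carry 1
  7+0+1 = 0 carry 1
  5+2+1 = 0 carry 1
  final carry 1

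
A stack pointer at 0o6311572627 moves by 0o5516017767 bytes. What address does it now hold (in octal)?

0o14027612616

Add column by column in base 8, right to left:
  7+7 = 6 carry 1
  2+6+1 = 1 carry 1
  6+7+1 = 6 carry 1
  2+7+1 = 2 carry 1
  7+1+1 = 1 carry 1
  5+0+1 = 6
  1+6 = 7
  1+1 = 2
  3+5 = 0 carry 1
  6+5+1 = 4 carry 1
  final carry 1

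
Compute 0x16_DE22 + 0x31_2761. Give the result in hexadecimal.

Add column by column in base 16, right to left:
  2+1 = 3
  2+6 = 8
  E+7 = 5 carry 1
  D+2+1 = 0 carry 1
  6+1+1 = 8
  1+3 = 4

0x480583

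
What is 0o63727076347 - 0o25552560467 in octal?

0o36154315660

Subtract column by column in base 8:
  7-7 → 0
  4-6 → 6 (borrow)
  3-4-1 → 6 (borrow)
  6-0-1 → 5
  7-6 → 1
  0-5 → 3 (borrow)
  7-2-1 → 4
  2-5 → 5 (borrow)
  7-5-1 → 1
  3-5 → 6 (borrow)
  6-2-1 → 3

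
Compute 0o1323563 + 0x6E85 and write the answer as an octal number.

0o1412770

0x6E85 = 0o67205 in octal.
Add column by column in base 8, right to left:
  3+5 = 0 carry 1
  6+0+1 = 7
  5+2 = 7
  3+7 = 2 carry 1
  2+6+1 = 1 carry 1
  3+0+1 = 4
  1+0 = 1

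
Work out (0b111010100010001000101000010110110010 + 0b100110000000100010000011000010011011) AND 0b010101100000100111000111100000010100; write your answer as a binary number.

0b100000100010000011000000000100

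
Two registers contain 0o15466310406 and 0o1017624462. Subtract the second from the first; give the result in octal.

0o14446463724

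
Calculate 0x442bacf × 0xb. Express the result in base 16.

0x2ede06e5

Multiply each base-16 digit by 11, carrying:
  f×11 = 165 → write 5 carry 10
  c×11+10 = 142 → write e carry 8
  a×11+8 = 118 → write 6 carry 7
  b×11+7 = 128 → write 0 carry 8
  2×11+8 = 30 → write e carry 1
  4×11+1 = 45 → write d carry 2
  4×11+2 = 46 → write e carry 2
  remaining carry: 2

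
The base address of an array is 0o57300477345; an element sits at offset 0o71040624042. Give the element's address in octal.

0o150341323407

Add column by column in base 8, right to left:
  5+2 = 7
  4+4 = 0 carry 1
  3+0+1 = 4
  7+4 = 3 carry 1
  7+2+1 = 2 carry 1
  4+6+1 = 3 carry 1
  0+0+1 = 1
  0+4 = 4
  3+0 = 3
  7+1 = 0 carry 1
  5+7+1 = 5 carry 1
  final carry 1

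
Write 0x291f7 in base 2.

Expand each hex digit to 4 bits: 2=0010 9=1001 1=0001 f=1111 7=0111.

0b101001000111110111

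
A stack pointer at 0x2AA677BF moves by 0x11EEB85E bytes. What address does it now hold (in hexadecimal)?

0x3C95301D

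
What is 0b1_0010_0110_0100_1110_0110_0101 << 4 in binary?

Left shift by 4: append 4 zero bits.

0b10010011001001110011001010000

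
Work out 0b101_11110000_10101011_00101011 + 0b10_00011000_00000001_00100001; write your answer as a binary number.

0b1000000010001010110001001100

Add column by column in base 2, right to left:
  1+1 = 0 carry 1
  1+0+1 = 0 carry 1
  0+0+1 = 1
  1+0 = 1
  0+0 = 0
  1+1 = 0 carry 1
  0+0+1 = 1
  0+0 = 0
  1+1 = 0 carry 1
  1+0+1 = 0 carry 1
  0+0+1 = 1
  1+0 = 1
  0+0 = 0
  1+0 = 1
  0+0 = 0
  1+0 = 1
  0+0 = 0
  0+0 = 0
  0+0 = 0
  0+1 = 1
  1+1 = 0 carry 1
  1+0+1 = 0 carry 1
  1+0+1 = 0 carry 1
  1+0+1 = 0 carry 1
  1+0+1 = 0 carry 1
  0+1+1 = 0 carry 1
  1+0+1 = 0 carry 1
  final carry 1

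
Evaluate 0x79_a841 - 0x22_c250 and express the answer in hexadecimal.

Subtract column by column in base 16:
  1-0 → 1
  4-5 → f (borrow)
  8-2-1 → 5
  a-c → e (borrow)
  9-2-1 → 6
  7-2 → 5

0x56e5f1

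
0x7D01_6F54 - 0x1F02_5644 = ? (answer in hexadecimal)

Subtract column by column in base 16:
  4-4 → 0
  5-4 → 1
  F-6 → 9
  6-5 → 1
  1-2 → F (borrow)
  0-0-1 → F (borrow)
  D-F-1 → D (borrow)
  7-1-1 → 5

0x5DFF1910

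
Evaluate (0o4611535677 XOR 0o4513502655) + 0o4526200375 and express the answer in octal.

First 0o4611535677 XOR 0o4513502655 = 0o0302037022.
Add column by column in base 8, right to left:
  2+5 = 7
  2+7 = 1 carry 1
  0+3+1 = 4
  7+0 = 7
  3+0 = 3
  0+2 = 2
  2+6 = 0 carry 1
  0+2+1 = 3
  3+5 = 0 carry 1
  0+4+1 = 5

0o5030237417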